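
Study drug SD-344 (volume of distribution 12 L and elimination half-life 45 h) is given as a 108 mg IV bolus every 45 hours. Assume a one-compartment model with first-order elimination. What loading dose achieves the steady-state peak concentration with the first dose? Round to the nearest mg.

216 mg

f = (1/2)^(45/45) ≈ 0.500000; accumulation ratio R = 1/(1−f) ≈ 2.00000.
Loading dose to hit Cmax,ss on first dose: D_load = D_maint·R ≈ 108 × 2.00000 ≈ 216.00 mg.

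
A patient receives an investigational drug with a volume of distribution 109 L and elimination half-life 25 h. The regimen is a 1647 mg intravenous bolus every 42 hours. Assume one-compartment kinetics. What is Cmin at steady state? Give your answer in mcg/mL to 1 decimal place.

τ/t½ = 42/25 ≈ 1.68, so fraction remaining f = (1/2)^(42/25) ≈ 0.3121.
Each bolus raises the concentration by D/Vd = 1647/109 ≈ 15.110 mcg/mL.
Steady-state trough Cmin,ss = C₀·f/(1−f) ≈ 15.110 × 0.3121/0.6879 ≈ 6.855 mcg/mL.

6.9 mcg/mL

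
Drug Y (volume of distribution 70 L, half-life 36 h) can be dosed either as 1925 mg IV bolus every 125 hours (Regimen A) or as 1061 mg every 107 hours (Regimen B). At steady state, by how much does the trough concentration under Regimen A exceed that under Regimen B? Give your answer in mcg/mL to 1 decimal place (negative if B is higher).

Regimen A: f = (1/2)^(125/36) ≈ 0.0901; Cmin,ss = (1925/70)·f/(1−f) ≈ 2.723 mcg/mL.
Regimen B: f = (1/2)^(107/36) ≈ 0.1274; Cmin,ss = (1061/70)·f/(1−f) ≈ 2.213 mcg/mL.
Difference ≈ 2.723 − 2.213 ≈ 0.510 mcg/mL.

0.5 mcg/mL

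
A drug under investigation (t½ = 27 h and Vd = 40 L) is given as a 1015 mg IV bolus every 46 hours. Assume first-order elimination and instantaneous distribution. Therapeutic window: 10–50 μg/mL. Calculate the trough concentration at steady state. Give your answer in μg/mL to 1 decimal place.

τ/t½ = 46/27 ≈ 1.7037, so fraction remaining f = (1/2)^(46/27) ≈ 0.3070.
Accumulation ratio R = 1/(1 − f) ≈ 1/0.6930 ≈ 1.4430.
Each bolus raises the concentration by D/Vd = 1015/40 ≈ 25.375 μg/mL.
Cmax,ss = C₀/(1 − f) ≈ 25.375/0.6930 ≈ 36.616 μg/mL.
One interval later, Cmin,ss = Cmax,ss·e^(−kτ) ≈ 36.616 × 0.3070 ≈ 11.241 μg/mL.
Trough 11.2 μg/mL vs MEC 10 μg/mL: adequate.

11.2 μg/mL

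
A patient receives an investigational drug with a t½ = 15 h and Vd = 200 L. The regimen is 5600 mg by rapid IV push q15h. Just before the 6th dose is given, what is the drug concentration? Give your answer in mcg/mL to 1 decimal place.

27.1 mcg/mL

f = (1/2)^(τ/t½) = (1/2)^(15/15) ≈ 0.5000.
C₀ = D/Vd = 5600/200 ≈ 28.000 mcg/mL.
Before the 6th dose, 5 doses have been given. Superposition: Cmin = C₀·(f + f² + … + f^5).
≈ 28.000 × (0.5000 + 0.2500 + 0.1250 + 0.0625 + 0.0313) ≈ 28.000 × 0.9688 ≈ 27.126 mcg/mL.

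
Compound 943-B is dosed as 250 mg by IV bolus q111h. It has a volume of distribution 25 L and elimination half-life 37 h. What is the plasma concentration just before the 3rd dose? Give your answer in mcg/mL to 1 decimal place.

f = (1/2)^(τ/t½) = (1/2)^(111/37) ≈ 0.1250.
C₀ = D/Vd = 250/25 ≈ 10.000 mcg/mL.
Before the 3rd dose, 2 doses have been given. Superposition: Cmin = C₀·(f + f²).
≈ 10.000 × (0.1250 + 0.0156) ≈ 10.000 × 0.1406 ≈ 1.406 mcg/mL.

1.4 mcg/mL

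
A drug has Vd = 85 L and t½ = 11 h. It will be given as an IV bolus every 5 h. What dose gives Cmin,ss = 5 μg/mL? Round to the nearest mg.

τ/t½ = 5/11 ≈ 0.45455, so f = (1/2)^(5/11) ≈ 0.729740.
Cmin,ss = (D/Vd)·f/(1−f), so D = Cmin,ss·Vd·(1−f)/f.
D = 5 × 85 × (1−f)/f ≈ 5 × 85 × 0.37035 ≈ 157.40 mg.

157 mg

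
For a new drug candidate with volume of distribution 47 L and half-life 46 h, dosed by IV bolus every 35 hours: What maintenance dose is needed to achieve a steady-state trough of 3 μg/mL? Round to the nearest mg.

98 mg

τ/t½ = 35/46 ≈ 0.76087, so f = (1/2)^(35/46) ≈ 0.590141.
Cmin,ss = (D/Vd)·f/(1−f), so D = Cmin,ss·Vd·(1−f)/f.
D = 3 × 47 × (1−f)/f ≈ 3 × 47 × 0.69451 ≈ 97.93 mg.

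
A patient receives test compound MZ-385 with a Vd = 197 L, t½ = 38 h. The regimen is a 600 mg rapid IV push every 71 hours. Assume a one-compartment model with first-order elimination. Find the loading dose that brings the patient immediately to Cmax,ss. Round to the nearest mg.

f = (1/2)^(71/38) ≈ 0.273873; accumulation ratio R = 1/(1−f) ≈ 1.37717.
Loading dose to hit Cmax,ss on first dose: D_load = D_maint·R ≈ 600 × 1.37717 ≈ 826.30 mg.

826 mg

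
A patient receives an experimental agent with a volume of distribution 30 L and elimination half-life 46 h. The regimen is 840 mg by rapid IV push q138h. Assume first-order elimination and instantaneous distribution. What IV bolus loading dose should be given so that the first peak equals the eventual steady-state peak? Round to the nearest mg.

960 mg

f = (1/2)^(138/46) ≈ 0.125000; accumulation ratio R = 1/(1−f) ≈ 1.14286.
Loading dose to hit Cmax,ss on first dose: D_load = D_maint·R ≈ 840 × 1.14286 ≈ 960.00 mg.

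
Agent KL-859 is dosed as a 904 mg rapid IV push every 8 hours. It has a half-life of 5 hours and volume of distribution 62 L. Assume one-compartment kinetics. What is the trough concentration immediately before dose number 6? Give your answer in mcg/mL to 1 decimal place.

f = (1/2)^(τ/t½) = (1/2)^(8/5) ≈ 0.3299.
C₀ = D/Vd = 904/62 ≈ 14.581 mcg/mL.
Before the 6th dose, 5 doses have been given. Superposition: Cmin = C₀·(f + f² + … + f^5).
≈ 14.581 × (0.3299 + 0.1088 + 0.0359 + 0.0118 + 0.0039) ≈ 14.581 × 0.4903 ≈ 7.149 mcg/mL.

7.1 mcg/mL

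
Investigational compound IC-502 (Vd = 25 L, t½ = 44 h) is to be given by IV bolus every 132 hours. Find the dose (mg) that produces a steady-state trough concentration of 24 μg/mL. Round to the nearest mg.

τ/t½ = 132/44 ≈ 3, so f = (1/2)^(132/44) ≈ 0.125000.
Cmin,ss = (D/Vd)·f/(1−f), so D = Cmin,ss·Vd·(1−f)/f.
D = 24 × 25 × (1−f)/f ≈ 24 × 25 × 7.00000 ≈ 4200.00 mg.

4200 mg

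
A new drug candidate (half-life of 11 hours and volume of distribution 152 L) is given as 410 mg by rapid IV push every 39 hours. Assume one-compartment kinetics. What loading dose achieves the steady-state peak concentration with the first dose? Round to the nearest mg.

448 mg

f = (1/2)^(39/11) ≈ 0.085647; accumulation ratio R = 1/(1−f) ≈ 1.09367.
Loading dose to hit Cmax,ss on first dose: D_load = D_maint·R ≈ 410 × 1.09367 ≈ 448.40 mg.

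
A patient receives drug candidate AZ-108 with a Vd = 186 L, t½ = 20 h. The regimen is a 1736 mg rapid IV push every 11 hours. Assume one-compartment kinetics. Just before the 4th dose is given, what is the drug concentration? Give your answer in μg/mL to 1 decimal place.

f = (1/2)^(τ/t½) = (1/2)^(11/20) ≈ 0.6830.
C₀ = D/Vd = 1736/186 ≈ 9.333 μg/mL.
Before the 4th dose, 3 doses have been given. Superposition: Cmin = C₀·(f + f² + … + f^3).
≈ 9.333 × (0.6830 + 0.4665 + 0.3186) ≈ 9.333 × 1.4681 ≈ 13.702 μg/mL.

13.7 μg/mL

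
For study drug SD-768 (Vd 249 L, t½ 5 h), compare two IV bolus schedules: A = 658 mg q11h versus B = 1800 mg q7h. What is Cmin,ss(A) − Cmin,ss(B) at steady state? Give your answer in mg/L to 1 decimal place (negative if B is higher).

-3.7 mg/L

Regimen A: f = (1/2)^(11/5) ≈ 0.2176; Cmin,ss = (658/249)·f/(1−f) ≈ 0.735 mg/L.
Regimen B: f = (1/2)^(7/5) ≈ 0.3789; Cmin,ss = (1800/249)·f/(1−f) ≈ 4.410 mg/L.
Difference ≈ 0.735 − 4.410 ≈ -3.675 mg/L.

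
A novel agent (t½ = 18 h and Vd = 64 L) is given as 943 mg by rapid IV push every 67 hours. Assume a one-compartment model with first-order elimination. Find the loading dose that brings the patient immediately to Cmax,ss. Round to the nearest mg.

1020 mg

f = (1/2)^(67/18) ≈ 0.075770; accumulation ratio R = 1/(1−f) ≈ 1.08198.
Loading dose to hit Cmax,ss on first dose: D_load = D_maint·R ≈ 943 × 1.08198 ≈ 1020.31 mg.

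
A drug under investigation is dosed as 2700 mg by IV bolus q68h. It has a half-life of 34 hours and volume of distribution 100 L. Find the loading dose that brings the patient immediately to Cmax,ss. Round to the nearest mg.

3600 mg

f = (1/2)^(68/34) ≈ 0.250000; accumulation ratio R = 1/(1−f) ≈ 1.33333.
Loading dose to hit Cmax,ss on first dose: D_load = D_maint·R ≈ 2700 × 1.33333 ≈ 3599.99 mg.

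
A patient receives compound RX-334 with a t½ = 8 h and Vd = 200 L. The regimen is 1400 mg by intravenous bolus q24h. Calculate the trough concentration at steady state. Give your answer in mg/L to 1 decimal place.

τ = 24 h = 3 half-lives, so f = (1/2)^3 = 0.125.
At steady state, R = 1/(1 − 0.125) = 8/7.
Single-dose peak C₀ = D/Vd = 1400/200 = 7 mg/L.
Steady-state peak Cmax,ss = C₀·R = 7 × 8/7 ≈ 8.000 mg/L.
Steady-state trough Cmin,ss = Cmax,ss·f ≈ 8.000 × 0.125 ≈ 1.000 mg/L.

1.0 mg/L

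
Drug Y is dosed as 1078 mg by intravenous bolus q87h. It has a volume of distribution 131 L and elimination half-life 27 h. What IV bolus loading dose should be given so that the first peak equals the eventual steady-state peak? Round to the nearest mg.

f = (1/2)^(87/27) ≈ 0.107155; accumulation ratio R = 1/(1−f) ≈ 1.12002.
Loading dose to hit Cmax,ss on first dose: D_load = D_maint·R ≈ 1078 × 1.12002 ≈ 1207.38 mg.

1207 mg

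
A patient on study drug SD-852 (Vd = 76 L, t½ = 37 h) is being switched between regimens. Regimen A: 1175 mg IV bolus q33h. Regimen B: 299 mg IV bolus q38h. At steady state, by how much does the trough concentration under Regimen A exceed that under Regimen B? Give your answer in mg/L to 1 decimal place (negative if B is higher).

Regimen A: f = (1/2)^(33/37) ≈ 0.5389; Cmin,ss = (1175/76)·f/(1−f) ≈ 18.069 mg/L.
Regimen B: f = (1/2)^(38/37) ≈ 0.4907; Cmin,ss = (299/76)·f/(1−f) ≈ 3.791 mg/L.
Difference ≈ 18.069 − 3.791 ≈ 14.278 mg/L.

14.3 mg/L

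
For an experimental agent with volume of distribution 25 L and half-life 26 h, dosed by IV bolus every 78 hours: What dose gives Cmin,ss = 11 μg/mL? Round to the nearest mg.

τ/t½ = 78/26 ≈ 3, so f = (1/2)^(78/26) ≈ 0.125000.
Cmin,ss = (D/Vd)·f/(1−f), so D = Cmin,ss·Vd·(1−f)/f.
D = 11 × 25 × (1−f)/f ≈ 11 × 25 × 7.00000 ≈ 1925.00 mg.

1925 mg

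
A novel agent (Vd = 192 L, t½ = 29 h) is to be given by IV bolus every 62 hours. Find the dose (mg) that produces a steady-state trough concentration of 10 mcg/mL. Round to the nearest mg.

τ/t½ = 62/29 ≈ 2.1379, so f = (1/2)^(62/29) ≈ 0.227205.
Cmin,ss = (D/Vd)·f/(1−f), so D = Cmin,ss·Vd·(1−f)/f.
D = 10 × 192 × (1−f)/f ≈ 10 × 192 × 3.40131 ≈ 6530.52 mg.

6531 mg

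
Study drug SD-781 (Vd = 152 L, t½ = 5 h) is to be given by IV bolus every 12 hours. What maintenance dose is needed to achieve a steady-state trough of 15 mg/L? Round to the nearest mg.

τ/t½ = 12/5 ≈ 2.4, so f = (1/2)^(12/5) ≈ 0.189465.
Cmin,ss = (D/Vd)·f/(1−f), so D = Cmin,ss·Vd·(1−f)/f.
D = 15 × 152 × (1−f)/f ≈ 15 × 152 × 4.27802 ≈ 9753.89 mg.

9754 mg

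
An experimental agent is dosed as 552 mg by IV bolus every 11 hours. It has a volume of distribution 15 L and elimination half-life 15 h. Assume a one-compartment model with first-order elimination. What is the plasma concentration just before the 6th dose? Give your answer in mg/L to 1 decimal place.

f = (1/2)^(τ/t½) = (1/2)^(11/15) ≈ 0.6015.
C₀ = D/Vd = 552/15 ≈ 36.800 mg/L.
Before the 6th dose, 5 doses have been given. Superposition: Cmin = C₀·(f + f² + … + f^5).
≈ 36.800 × (0.6015 + 0.3618 + 0.2176 + 0.1309 + 0.0787) ≈ 36.800 × 1.3905 ≈ 51.170 mg/L.

51.2 mg/L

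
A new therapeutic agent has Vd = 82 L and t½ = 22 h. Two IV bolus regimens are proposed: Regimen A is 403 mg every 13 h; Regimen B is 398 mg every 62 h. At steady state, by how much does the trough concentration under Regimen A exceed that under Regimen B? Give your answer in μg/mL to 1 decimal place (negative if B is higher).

8.9 μg/mL

Regimen A: f = (1/2)^(13/22) ≈ 0.6639; Cmin,ss = (403/82)·f/(1−f) ≈ 9.708 μg/mL.
Regimen B: f = (1/2)^(62/22) ≈ 0.1418; Cmin,ss = (398/82)·f/(1−f) ≈ 0.802 μg/mL.
Difference ≈ 9.708 − 0.802 ≈ 8.906 μg/mL.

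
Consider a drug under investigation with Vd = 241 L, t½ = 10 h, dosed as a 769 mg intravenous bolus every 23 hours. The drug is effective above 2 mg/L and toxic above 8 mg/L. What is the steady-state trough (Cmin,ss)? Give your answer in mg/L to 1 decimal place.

k = ln2/t½ = ln2/10 ≈ 0.069315 h⁻¹; fraction remaining f = e^(−kτ) = e^(−0.069315×23) ≈ 0.2031.
Accumulation ratio R = 1/(1 − f) ≈ 1/0.7969 ≈ 1.2549.
Each bolus raises the concentration by D/Vd = 769/241 ≈ 3.191 mg/L.
Steady-state peak Cmax,ss = C₀·R ≈ 3.191 × 1.2549 ≈ 4.004 mg/L.
One interval later, Cmin,ss = Cmax,ss·e^(−kτ) ≈ 4.004 × 0.2031 ≈ 0.813 mg/L.
Trough 0.8 mg/L vs MEC 2 mg/L: subtherapeutic.

0.8 mg/L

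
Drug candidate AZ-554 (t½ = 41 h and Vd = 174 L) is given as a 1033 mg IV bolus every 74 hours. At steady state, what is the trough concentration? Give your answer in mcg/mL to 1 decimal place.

2.4 mcg/mL

τ/t½ = 74/41 ≈ 1.8049, so fraction remaining f = (1/2)^(74/41) ≈ 0.2862.
Single-dose peak C₀ = D/Vd = 1033/174 ≈ 5.937 mcg/mL.
Steady-state trough Cmin,ss = C₀·f/(1−f) ≈ 5.937 × 0.2862/0.7138 ≈ 2.380 mcg/mL.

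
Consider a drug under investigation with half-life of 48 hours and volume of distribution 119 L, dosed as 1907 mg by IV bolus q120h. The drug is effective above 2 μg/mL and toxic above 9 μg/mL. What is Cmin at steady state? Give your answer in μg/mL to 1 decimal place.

τ/t½ = 120/48 ≈ 2.5, so fraction remaining f = (1/2)^(120/48) ≈ 0.1768.
Each bolus raises the concentration by D/Vd = 1907/119 ≈ 16.025 μg/mL.
Steady-state trough Cmin,ss = C₀·f/(1−f) ≈ 16.025 × 0.1768/0.8232 ≈ 3.442 μg/mL.
Trough 3.4 μg/mL vs MEC 2 μg/mL: adequate.

3.4 μg/mL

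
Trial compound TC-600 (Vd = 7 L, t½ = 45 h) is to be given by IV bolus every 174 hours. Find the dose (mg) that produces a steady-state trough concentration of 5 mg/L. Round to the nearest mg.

τ/t½ = 174/45 ≈ 3.8667, so f = (1/2)^(174/45) ≈ 0.068552.
Cmin,ss = (D/Vd)·f/(1−f), so D = Cmin,ss·Vd·(1−f)/f.
D = 5 × 7 × (1−f)/f ≈ 5 × 7 × 13.58747 ≈ 475.56 mg.

476 mg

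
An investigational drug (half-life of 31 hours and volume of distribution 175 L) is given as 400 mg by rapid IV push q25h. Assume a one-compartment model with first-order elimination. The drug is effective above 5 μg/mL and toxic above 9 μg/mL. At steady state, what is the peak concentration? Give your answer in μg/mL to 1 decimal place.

τ/t½ = 25/31 ≈ 0.80645, so fraction remaining f = (1/2)^(25/31) ≈ 0.5718.
Accumulation ratio R = 1/(1 − f) ≈ 1/0.4282 ≈ 2.3354.
Single-dose peak C₀ = D/Vd = 400/175 ≈ 2.286 μg/mL.
Steady-state peak Cmax,ss = C₀·R ≈ 2.286 × 2.3354 ≈ 5.339 μg/mL.
Peak 5.3 μg/mL vs MTC 9 μg/mL: below toxic threshold.

5.3 μg/mL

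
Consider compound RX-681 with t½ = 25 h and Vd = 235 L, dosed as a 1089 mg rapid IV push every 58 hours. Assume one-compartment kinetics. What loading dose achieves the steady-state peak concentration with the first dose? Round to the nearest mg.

1362 mg

f = (1/2)^(58/25) ≈ 0.200267; accumulation ratio R = 1/(1−f) ≈ 1.25042.
Loading dose to hit Cmax,ss on first dose: D_load = D_maint·R ≈ 1089 × 1.25042 ≈ 1361.71 mg.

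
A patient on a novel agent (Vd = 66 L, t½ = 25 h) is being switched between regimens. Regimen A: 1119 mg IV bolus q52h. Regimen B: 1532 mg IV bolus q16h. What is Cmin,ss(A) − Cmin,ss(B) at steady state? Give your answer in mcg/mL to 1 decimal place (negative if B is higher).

-36.3 mcg/mL

Regimen A: f = (1/2)^(52/25) ≈ 0.2365; Cmin,ss = (1119/66)·f/(1−f) ≈ 5.252 mcg/mL.
Regimen B: f = (1/2)^(16/25) ≈ 0.6417; Cmin,ss = (1532/66)·f/(1−f) ≈ 41.572 mcg/mL.
Difference ≈ 5.252 − 41.572 ≈ -36.320 mcg/mL.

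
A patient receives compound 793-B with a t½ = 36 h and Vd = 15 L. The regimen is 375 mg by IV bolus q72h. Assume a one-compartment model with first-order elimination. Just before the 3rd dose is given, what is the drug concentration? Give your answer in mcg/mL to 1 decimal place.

f = (1/2)^(τ/t½) = (1/2)^(72/36) ≈ 0.2500.
C₀ = D/Vd = 375/15 ≈ 25.000 mcg/mL.
Before the 3rd dose, 2 doses have been given. Superposition: Cmin = C₀·(f + f²).
≈ 25.000 × (0.2500 + 0.0625) ≈ 25.000 × 0.3125 ≈ 7.812 mcg/mL.

7.8 mcg/mL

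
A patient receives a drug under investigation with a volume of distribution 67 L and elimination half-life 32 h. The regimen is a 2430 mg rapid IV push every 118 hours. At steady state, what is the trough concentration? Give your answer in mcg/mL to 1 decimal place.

Over one 118-h interval, 118/32 ≈ 3.6875 half-lives elapse, leaving f ≈ 0.0776 of each dose.
Accumulation ratio R = 1/(1 − f) ≈ 1/0.9224 ≈ 1.0841.
Single-dose peak C₀ = D/Vd = 2430/67 ≈ 36.269 mcg/mL.
Cmax,ss = C₀/(1 − f) ≈ 36.269/0.9224 ≈ 39.320 mcg/mL.
One interval later, Cmin,ss = Cmax,ss·e^(−kτ) ≈ 39.320 × 0.0776 ≈ 3.051 mcg/mL.

3.1 mcg/mL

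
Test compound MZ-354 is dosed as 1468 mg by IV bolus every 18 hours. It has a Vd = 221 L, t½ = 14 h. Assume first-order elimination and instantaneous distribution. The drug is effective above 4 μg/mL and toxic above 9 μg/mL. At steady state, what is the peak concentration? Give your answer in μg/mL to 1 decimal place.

k = ln2/t½ = ln2/14 ≈ 0.049511 h⁻¹; fraction remaining f = e^(−kτ) = e^(−0.049511×18) ≈ 0.4102.
At steady state, accumulation factor R = 1/(1 − e^(−kτ)) ≈ 1.6955.
Single-dose peak C₀ = D/Vd = 1468/221 ≈ 6.643 μg/mL.
Cmax,ss = C₀/(1 − f) ≈ 6.643/0.5898 ≈ 11.263 μg/mL.
Peak 11.3 μg/mL vs MTC 9 μg/mL: exceeds toxic threshold.

11.3 μg/mL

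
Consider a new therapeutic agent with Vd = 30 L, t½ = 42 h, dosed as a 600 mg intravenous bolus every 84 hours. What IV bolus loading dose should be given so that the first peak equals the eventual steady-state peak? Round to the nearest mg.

f = (1/2)^(84/42) ≈ 0.250000; accumulation ratio R = 1/(1−f) ≈ 1.33333.
Loading dose to hit Cmax,ss on first dose: D_load = D_maint·R ≈ 600 × 1.33333 ≈ 800.00 mg.

800 mg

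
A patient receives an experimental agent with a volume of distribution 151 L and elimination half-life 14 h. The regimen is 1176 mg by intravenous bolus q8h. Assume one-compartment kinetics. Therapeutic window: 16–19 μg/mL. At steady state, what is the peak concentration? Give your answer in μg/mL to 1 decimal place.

Over one 8-h interval, 8/14 ≈ 0.57143 half-lives elapse, leaving f ≈ 0.6730 of each dose.
Accumulation ratio R = 1/(1 − f) ≈ 1/0.3270 ≈ 3.0581.
Each bolus raises the concentration by D/Vd = 1176/151 ≈ 7.788 μg/mL.
Steady-state peak Cmax,ss = C₀·R ≈ 7.788 × 3.0581 ≈ 23.816 μg/mL.
Peak 23.8 μg/mL vs MTC 19 μg/mL: exceeds toxic threshold.

23.8 μg/mL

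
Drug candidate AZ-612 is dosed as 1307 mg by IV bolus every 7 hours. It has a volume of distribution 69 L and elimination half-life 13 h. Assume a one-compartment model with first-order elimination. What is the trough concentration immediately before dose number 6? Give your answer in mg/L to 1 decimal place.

35.4 mg/L

f = (1/2)^(τ/t½) = (1/2)^(7/13) ≈ 0.6885.
C₀ = D/Vd = 1307/69 ≈ 18.942 mg/L.
Before the 6th dose, 5 doses have been given. Superposition: Cmin = C₀·(f + f² + … + f^5).
≈ 18.942 × (0.6885 + 0.4740 + 0.3264 + 0.2247 + 0.1547) ≈ 18.942 × 1.8683 ≈ 35.389 mg/L.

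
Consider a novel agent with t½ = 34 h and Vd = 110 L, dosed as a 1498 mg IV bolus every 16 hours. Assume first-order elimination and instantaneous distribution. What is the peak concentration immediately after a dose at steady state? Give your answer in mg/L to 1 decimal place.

48.9 mg/L

Over one 16-h interval, 16/34 ≈ 0.47059 half-lives elapse, leaving f ≈ 0.7217 of each dose.
Accumulation ratio R = 1/(1 − f) ≈ 1/0.2783 ≈ 3.5932.
Single-dose peak C₀ = D/Vd = 1498/110 ≈ 13.618 mg/L.
Steady-state peak Cmax,ss = C₀·R ≈ 13.618 × 3.5932 ≈ 48.932 mg/L.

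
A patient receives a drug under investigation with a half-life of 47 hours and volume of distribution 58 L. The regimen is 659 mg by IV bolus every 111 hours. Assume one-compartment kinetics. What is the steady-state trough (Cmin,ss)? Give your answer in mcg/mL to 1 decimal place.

2.7 mcg/mL

τ/t½ = 111/47 ≈ 2.3617, so fraction remaining f = (1/2)^(111/47) ≈ 0.1946.
Each bolus raises the concentration by D/Vd = 659/58 ≈ 11.362 mcg/mL.
Steady-state trough Cmin,ss = C₀·f/(1−f) ≈ 11.362 × 0.1946/0.8054 ≈ 2.745 mcg/mL.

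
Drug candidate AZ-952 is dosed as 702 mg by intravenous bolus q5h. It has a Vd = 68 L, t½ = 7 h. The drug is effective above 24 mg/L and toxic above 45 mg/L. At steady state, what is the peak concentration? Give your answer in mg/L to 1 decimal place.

τ/t½ = 5/7 ≈ 0.71429, so fraction remaining f = (1/2)^(5/7) ≈ 0.6095.
At steady state, accumulation factor R = 1/(1 − e^(−kτ)) ≈ 2.5608.
Single-dose peak C₀ = D/Vd = 702/68 ≈ 10.324 mg/L.
Cmax,ss = C₀/(1 − f) ≈ 10.324/0.3905 ≈ 26.438 mg/L.
Peak 26.4 mg/L vs MTC 45 mg/L: below toxic threshold.

26.4 mg/L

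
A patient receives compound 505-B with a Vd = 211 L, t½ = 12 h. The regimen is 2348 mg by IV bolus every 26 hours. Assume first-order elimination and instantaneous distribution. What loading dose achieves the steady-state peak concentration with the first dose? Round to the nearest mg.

3021 mg

f = (1/2)^(26/12) ≈ 0.222725; accumulation ratio R = 1/(1−f) ≈ 1.28655.
Loading dose to hit Cmax,ss on first dose: D_load = D_maint·R ≈ 2348 × 1.28655 ≈ 3020.82 mg.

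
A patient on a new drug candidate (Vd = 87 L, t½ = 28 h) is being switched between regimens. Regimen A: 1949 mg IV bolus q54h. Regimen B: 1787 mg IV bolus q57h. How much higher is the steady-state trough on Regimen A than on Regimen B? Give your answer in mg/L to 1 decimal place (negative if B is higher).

1.4 mg/L

Regimen A: f = (1/2)^(54/28) ≈ 0.2627; Cmin,ss = (1949/87)·f/(1−f) ≈ 7.982 mg/L.
Regimen B: f = (1/2)^(57/28) ≈ 0.2439; Cmin,ss = (1787/87)·f/(1−f) ≈ 6.626 mg/L.
Difference ≈ 7.982 − 6.626 ≈ 1.356 mg/L.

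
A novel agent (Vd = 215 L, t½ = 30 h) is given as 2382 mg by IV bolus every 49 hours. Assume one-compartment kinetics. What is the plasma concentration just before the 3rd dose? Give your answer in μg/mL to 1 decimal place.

4.7 μg/mL

f = (1/2)^(τ/t½) = (1/2)^(49/30) ≈ 0.3223.
C₀ = D/Vd = 2382/215 ≈ 11.079 μg/mL.
Before the 3rd dose, 2 doses have been given. Superposition: Cmin = C₀·(f + f²).
≈ 11.079 × (0.3223 + 0.1039) ≈ 11.079 × 0.4262 ≈ 4.722 μg/mL.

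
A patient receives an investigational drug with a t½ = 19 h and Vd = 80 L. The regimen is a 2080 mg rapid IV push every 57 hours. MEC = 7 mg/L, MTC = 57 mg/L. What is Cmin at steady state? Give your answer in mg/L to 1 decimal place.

τ = 57 h = 3 half-lives, so f = (1/2)^3 = 0.125.
Accumulation ratio R = 1/(1 − f) = 1/0.875 = 8/7.
Single-dose peak C₀ = D/Vd = 2080/80 = 26 mg/L.
Steady-state peak Cmax,ss = C₀·R = 26 × 8/7 ≈ 29.714 mg/L.
Steady-state trough Cmin,ss = Cmax,ss·f ≈ 29.714 × 0.125 ≈ 3.714 mg/L.
Trough 3.7 mg/L vs MEC 7 mg/L: subtherapeutic.

3.7 mg/L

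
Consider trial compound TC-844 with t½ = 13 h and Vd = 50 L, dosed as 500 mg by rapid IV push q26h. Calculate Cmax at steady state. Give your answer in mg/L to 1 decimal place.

13.3 mg/L

τ = 26 h = 2 half-lives, so f = (1/2)^2 = 0.25.
Accumulation ratio R = 1/(1 − f) = 1/0.75 = 4/3.
Single-dose peak C₀ = D/Vd = 500/50 = 10 mg/L.
Steady-state peak Cmax,ss = C₀·R = 10 × 4/3 ≈ 13.333 mg/L.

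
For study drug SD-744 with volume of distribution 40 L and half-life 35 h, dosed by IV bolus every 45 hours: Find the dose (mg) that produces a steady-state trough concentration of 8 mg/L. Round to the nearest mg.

460 mg

τ/t½ = 45/35 ≈ 1.2857, so f = (1/2)^(45/35) ≈ 0.410168.
Cmin,ss = (D/Vd)·f/(1−f), so D = Cmin,ss·Vd·(1−f)/f.
D = 8 × 40 × (1−f)/f ≈ 8 × 40 × 1.43803 ≈ 460.17 mg.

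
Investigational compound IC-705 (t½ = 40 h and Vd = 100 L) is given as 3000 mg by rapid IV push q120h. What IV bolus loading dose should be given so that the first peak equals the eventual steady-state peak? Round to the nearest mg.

3429 mg

f = (1/2)^(120/40) ≈ 0.125000; accumulation ratio R = 1/(1−f) ≈ 1.14286.
Loading dose to hit Cmax,ss on first dose: D_load = D_maint·R ≈ 3000 × 1.14286 ≈ 3428.58 mg.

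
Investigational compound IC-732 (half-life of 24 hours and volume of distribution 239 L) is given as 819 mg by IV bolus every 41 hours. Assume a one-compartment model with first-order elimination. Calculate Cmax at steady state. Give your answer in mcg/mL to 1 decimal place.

τ/t½ = 41/24 ≈ 1.7083, so fraction remaining f = (1/2)^(41/24) ≈ 0.3060.
At steady state, accumulation factor R = 1/(1 − e^(−kτ)) ≈ 1.4409.
Single-dose peak C₀ = D/Vd = 819/239 ≈ 3.427 mcg/mL.
Steady-state peak Cmax,ss = C₀·R ≈ 3.427 × 1.4409 ≈ 4.938 mcg/mL.

4.9 mcg/mL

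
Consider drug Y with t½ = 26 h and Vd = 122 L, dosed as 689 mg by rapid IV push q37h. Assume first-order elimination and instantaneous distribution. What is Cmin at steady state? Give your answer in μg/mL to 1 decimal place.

τ/t½ = 37/26 ≈ 1.4231, so fraction remaining f = (1/2)^(37/26) ≈ 0.3729.
At steady state, accumulation factor R = 1/(1 − e^(−kτ)) ≈ 1.5946.
Each bolus raises the concentration by D/Vd = 689/122 ≈ 5.648 μg/mL.
Steady-state peak Cmax,ss = C₀·R ≈ 5.648 × 1.5946 ≈ 9.006 μg/mL.
Steady-state trough Cmin,ss = Cmax,ss·f ≈ 9.006 × 0.3729 ≈ 3.358 μg/mL.

3.4 μg/mL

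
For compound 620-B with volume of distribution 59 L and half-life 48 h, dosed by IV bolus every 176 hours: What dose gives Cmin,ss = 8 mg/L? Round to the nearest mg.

τ/t½ = 176/48 ≈ 3.6667, so f = (1/2)^(176/48) ≈ 0.078745.
Cmin,ss = (D/Vd)·f/(1−f), so D = Cmin,ss·Vd·(1−f)/f.
D = 8 × 59 × (1−f)/f ≈ 8 × 59 × 11.69922 ≈ 5522.03 mg.

5522 mg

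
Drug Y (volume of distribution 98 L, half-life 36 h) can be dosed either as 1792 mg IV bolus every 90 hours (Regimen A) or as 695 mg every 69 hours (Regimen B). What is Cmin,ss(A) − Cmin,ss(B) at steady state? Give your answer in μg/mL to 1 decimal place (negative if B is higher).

Regimen A: f = (1/2)^(90/36) ≈ 0.1768; Cmin,ss = (1792/98)·f/(1−f) ≈ 3.927 μg/mL.
Regimen B: f = (1/2)^(69/36) ≈ 0.2649; Cmin,ss = (695/98)·f/(1−f) ≈ 2.556 μg/mL.
Difference ≈ 3.927 − 2.556 ≈ 1.371 μg/mL.

1.4 μg/mL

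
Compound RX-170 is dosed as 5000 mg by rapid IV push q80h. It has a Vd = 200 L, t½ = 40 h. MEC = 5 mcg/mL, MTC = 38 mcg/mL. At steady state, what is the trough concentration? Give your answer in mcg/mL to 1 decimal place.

τ = 80 h = 2 half-lives, so f = (1/2)^2 = 0.25.
Accumulation ratio R = 1/(1 − f) = 1/0.75 = 4/3.
Single-dose peak C₀ = D/Vd = 5000/200 = 25 mcg/mL.
Steady-state peak Cmax,ss = C₀·R = 25 × 4/3 ≈ 33.333 mcg/mL.
Steady-state trough Cmin,ss = Cmax,ss·f ≈ 33.333 × 0.25 ≈ 8.333 mcg/mL.
Trough 8.3 mcg/mL vs MEC 5 mcg/mL: adequate.

8.3 mcg/mL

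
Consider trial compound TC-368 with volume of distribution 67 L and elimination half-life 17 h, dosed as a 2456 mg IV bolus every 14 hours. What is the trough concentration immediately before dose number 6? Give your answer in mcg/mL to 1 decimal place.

44.9 mcg/mL

f = (1/2)^(τ/t½) = (1/2)^(14/17) ≈ 0.5651.
C₀ = D/Vd = 2456/67 ≈ 36.657 mcg/mL.
Before the 6th dose, 5 doses have been given. Superposition: Cmin = C₀·(f + f² + … + f^5).
≈ 36.657 × (0.5651 + 0.3193 + 0.1805 + 0.1020 + 0.0576) ≈ 36.657 × 1.2245 ≈ 44.886 mcg/mL.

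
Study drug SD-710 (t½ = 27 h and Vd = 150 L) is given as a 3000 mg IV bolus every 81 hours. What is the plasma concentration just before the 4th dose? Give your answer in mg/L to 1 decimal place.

2.9 mg/L

f = (1/2)^(τ/t½) = (1/2)^(81/27) ≈ 0.1250.
C₀ = D/Vd = 3000/150 ≈ 20.000 mg/L.
Before the 4th dose, 3 doses have been given. Superposition: Cmin = C₀·(f + f² + … + f^3).
≈ 20.000 × (0.1250 + 0.0156 + 0.0020) ≈ 20.000 × 0.1426 ≈ 2.852 mg/L.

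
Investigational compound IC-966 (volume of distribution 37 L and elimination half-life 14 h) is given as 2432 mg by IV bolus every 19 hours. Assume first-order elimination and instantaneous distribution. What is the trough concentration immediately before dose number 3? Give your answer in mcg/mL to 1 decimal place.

f = (1/2)^(τ/t½) = (1/2)^(19/14) ≈ 0.3904.
C₀ = D/Vd = 2432/37 ≈ 65.730 mcg/mL.
Before the 3rd dose, 2 doses have been given. Superposition: Cmin = C₀·(f + f²).
≈ 65.730 × (0.3904 + 0.1524) ≈ 65.730 × 0.5428 ≈ 35.678 mcg/mL.

35.7 mcg/mL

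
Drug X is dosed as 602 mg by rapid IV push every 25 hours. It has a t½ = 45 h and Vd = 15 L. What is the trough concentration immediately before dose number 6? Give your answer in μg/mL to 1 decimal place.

f = (1/2)^(τ/t½) = (1/2)^(25/45) ≈ 0.6804.
C₀ = D/Vd = 602/15 ≈ 40.133 μg/mL.
Before the 6th dose, 5 doses have been given. Superposition: Cmin = C₀·(f + f² + … + f^5).
≈ 40.133 × (0.6804 + 0.4629 + 0.3150 + 0.2143 + 0.1458) ≈ 40.133 × 1.8184 ≈ 72.978 μg/mL.

73.0 μg/mL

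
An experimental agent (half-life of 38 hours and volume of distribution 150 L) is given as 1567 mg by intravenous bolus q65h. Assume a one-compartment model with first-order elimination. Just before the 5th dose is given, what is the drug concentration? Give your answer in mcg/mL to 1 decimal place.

f = (1/2)^(τ/t½) = (1/2)^(65/38) ≈ 0.3055.
C₀ = D/Vd = 1567/150 ≈ 10.447 mcg/mL.
Before the 5th dose, 4 doses have been given. Superposition: Cmin = C₀·(f + f² + … + f^4).
≈ 10.447 × (0.3055 + 0.0933 + 0.0285 + 0.0087) ≈ 10.447 × 0.4360 ≈ 4.555 mcg/mL.

4.6 mcg/mL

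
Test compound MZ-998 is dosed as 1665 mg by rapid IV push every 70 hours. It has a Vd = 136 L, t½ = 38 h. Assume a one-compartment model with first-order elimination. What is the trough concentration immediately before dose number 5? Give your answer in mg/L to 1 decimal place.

f = (1/2)^(τ/t½) = (1/2)^(70/38) ≈ 0.2789.
C₀ = D/Vd = 1665/136 ≈ 12.243 mg/L.
Before the 5th dose, 4 doses have been given. Superposition: Cmin = C₀·(f + f² + … + f^4).
≈ 12.243 × (0.2789 + 0.0778 + 0.0217 + 0.0061) ≈ 12.243 × 0.3845 ≈ 4.707 mg/L.

4.7 mg/L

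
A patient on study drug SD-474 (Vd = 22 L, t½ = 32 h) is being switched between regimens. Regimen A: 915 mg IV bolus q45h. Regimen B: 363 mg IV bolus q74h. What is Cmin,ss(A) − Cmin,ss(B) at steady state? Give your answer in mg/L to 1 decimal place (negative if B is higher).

Regimen A: f = (1/2)^(45/32) ≈ 0.3773; Cmin,ss = (915/22)·f/(1−f) ≈ 25.200 mg/L.
Regimen B: f = (1/2)^(74/32) ≈ 0.2013; Cmin,ss = (363/22)·f/(1−f) ≈ 4.159 mg/L.
Difference ≈ 25.200 − 4.159 ≈ 21.041 mg/L.

21.0 mg/L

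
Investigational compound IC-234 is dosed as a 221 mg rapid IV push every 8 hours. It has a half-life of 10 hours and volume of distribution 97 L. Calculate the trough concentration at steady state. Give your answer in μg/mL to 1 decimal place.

3.1 μg/mL

τ/t½ = 8/10 ≈ 0.8, so fraction remaining f = (1/2)^(8/10) ≈ 0.5743.
At steady state, accumulation factor R = 1/(1 − e^(−kτ)) ≈ 2.3491.
Single-dose peak C₀ = D/Vd = 221/97 ≈ 2.278 μg/mL.
Cmax,ss = C₀/(1 − f) ≈ 2.278/0.4257 ≈ 5.351 μg/mL.
Steady-state trough Cmin,ss = Cmax,ss·f ≈ 5.351 × 0.5743 ≈ 3.073 μg/mL.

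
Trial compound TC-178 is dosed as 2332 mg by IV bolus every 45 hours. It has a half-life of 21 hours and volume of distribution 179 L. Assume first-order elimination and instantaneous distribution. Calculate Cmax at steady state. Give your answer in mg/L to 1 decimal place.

16.8 mg/L

k = ln2/t½ = ln2/21 ≈ 0.033007 h⁻¹; fraction remaining f = e^(−kτ) = e^(−0.033007×45) ≈ 0.2264.
Accumulation ratio R = 1/(1 − f) ≈ 1/0.7736 ≈ 1.2927.
Each bolus raises the concentration by D/Vd = 2332/179 ≈ 13.028 mg/L.
Steady-state peak Cmax,ss = C₀·R ≈ 13.028 × 1.2927 ≈ 16.841 mg/L.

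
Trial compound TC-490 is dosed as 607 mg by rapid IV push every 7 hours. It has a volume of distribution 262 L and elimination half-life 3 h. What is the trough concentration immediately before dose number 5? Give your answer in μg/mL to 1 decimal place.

0.6 μg/mL

f = (1/2)^(τ/t½) = (1/2)^(7/3) ≈ 0.1984.
C₀ = D/Vd = 607/262 ≈ 2.317 μg/mL.
Before the 5th dose, 4 doses have been given. Superposition: Cmin = C₀·(f + f² + … + f^4).
≈ 2.317 × (0.1984 + 0.0394 + 0.0078 + 0.0015) ≈ 2.317 × 0.2471 ≈ 0.573 μg/mL.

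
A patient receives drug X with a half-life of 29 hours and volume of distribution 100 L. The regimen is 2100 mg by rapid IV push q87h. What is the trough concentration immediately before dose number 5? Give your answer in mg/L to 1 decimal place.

f = (1/2)^(τ/t½) = (1/2)^(87/29) ≈ 0.1250.
C₀ = D/Vd = 2100/100 ≈ 21.000 mg/L.
Before the 5th dose, 4 doses have been given. Superposition: Cmin = C₀·(f + f² + … + f^4).
≈ 21.000 × (0.1250 + 0.0156 + 0.0020 + 0.0002) ≈ 21.000 × 0.1428 ≈ 2.999 mg/L.

3.0 mg/L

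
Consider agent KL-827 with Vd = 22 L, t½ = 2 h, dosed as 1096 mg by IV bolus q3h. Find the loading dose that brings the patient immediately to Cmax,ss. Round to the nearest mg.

1695 mg

f = (1/2)^(3/2) ≈ 0.353553; accumulation ratio R = 1/(1−f) ≈ 1.54692.
Loading dose to hit Cmax,ss on first dose: D_load = D_maint·R ≈ 1096 × 1.54692 ≈ 1695.42 mg.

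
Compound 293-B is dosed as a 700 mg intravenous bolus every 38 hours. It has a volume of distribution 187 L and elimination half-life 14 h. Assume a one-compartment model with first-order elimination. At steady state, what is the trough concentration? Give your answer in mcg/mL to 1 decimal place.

0.7 mcg/mL

Over one 38-h interval, 38/14 ≈ 2.7143 half-lives elapse, leaving f ≈ 0.1524 of each dose.
At steady state, accumulation factor R = 1/(1 − e^(−kτ)) ≈ 1.1798.
Single-dose peak C₀ = D/Vd = 700/187 ≈ 3.743 mcg/mL.
Steady-state peak Cmax,ss = C₀·R ≈ 3.743 × 1.1798 ≈ 4.416 mcg/mL.
Steady-state trough Cmin,ss = Cmax,ss·f ≈ 4.416 × 0.1524 ≈ 0.673 mcg/mL.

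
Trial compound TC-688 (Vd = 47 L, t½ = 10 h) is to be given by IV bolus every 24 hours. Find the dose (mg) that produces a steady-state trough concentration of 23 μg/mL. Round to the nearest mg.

τ/t½ = 24/10 ≈ 2.4, so f = (1/2)^(24/10) ≈ 0.189465.
Cmin,ss = (D/Vd)·f/(1−f), so D = Cmin,ss·Vd·(1−f)/f.
D = 23 × 47 × (1−f)/f ≈ 23 × 47 × 4.27802 ≈ 4624.54 mg.

4625 mg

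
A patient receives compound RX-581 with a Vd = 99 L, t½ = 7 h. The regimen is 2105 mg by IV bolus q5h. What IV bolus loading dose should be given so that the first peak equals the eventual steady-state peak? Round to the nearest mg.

5391 mg

f = (1/2)^(5/7) ≈ 0.609507; accumulation ratio R = 1/(1−f) ≈ 2.56087.
Loading dose to hit Cmax,ss on first dose: D_load = D_maint·R ≈ 2105 × 2.56087 ≈ 5390.63 mg.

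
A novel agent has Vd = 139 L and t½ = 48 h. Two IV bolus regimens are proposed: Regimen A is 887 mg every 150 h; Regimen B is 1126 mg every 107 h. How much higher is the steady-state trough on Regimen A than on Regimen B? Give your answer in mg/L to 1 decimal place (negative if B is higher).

-1.4 mg/L

Regimen A: f = (1/2)^(150/48) ≈ 0.1146; Cmin,ss = (887/139)·f/(1−f) ≈ 0.826 mg/L.
Regimen B: f = (1/2)^(107/48) ≈ 0.2133; Cmin,ss = (1126/139)·f/(1−f) ≈ 2.196 mg/L.
Difference ≈ 0.826 − 2.196 ≈ -1.370 mg/L.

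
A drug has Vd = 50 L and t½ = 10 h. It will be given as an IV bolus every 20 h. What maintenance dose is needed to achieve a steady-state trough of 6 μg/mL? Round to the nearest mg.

900 mg

τ/t½ = 20/10 ≈ 2, so f = (1/2)^(20/10) ≈ 0.250000.
Cmin,ss = (D/Vd)·f/(1−f), so D = Cmin,ss·Vd·(1−f)/f.
D = 6 × 50 × (1−f)/f ≈ 6 × 50 × 3.00000 ≈ 900.00 mg.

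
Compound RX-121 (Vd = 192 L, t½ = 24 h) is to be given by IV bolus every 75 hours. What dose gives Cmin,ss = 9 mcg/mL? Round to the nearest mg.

τ/t½ = 75/24 ≈ 3.125, so f = (1/2)^(75/24) ≈ 0.114626.
Cmin,ss = (D/Vd)·f/(1−f), so D = Cmin,ss·Vd·(1−f)/f.
D = 9 × 192 × (1−f)/f ≈ 9 × 192 × 7.72402 ≈ 13347.11 mg.

13347 mg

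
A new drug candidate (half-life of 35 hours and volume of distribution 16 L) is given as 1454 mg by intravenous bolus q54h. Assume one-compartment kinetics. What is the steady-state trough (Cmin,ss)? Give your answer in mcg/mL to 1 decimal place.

k = ln2/t½ = ln2/35 ≈ 0.019804 h⁻¹; fraction remaining f = e^(−kτ) = e^(−0.019804×54) ≈ 0.3432.
Single-dose peak C₀ = D/Vd = 1454/16 ≈ 90.875 mcg/mL.
Steady-state trough Cmin,ss = C₀·f/(1−f) ≈ 90.875 × 0.3432/0.6568 ≈ 47.485 mcg/mL.

47.5 mcg/mL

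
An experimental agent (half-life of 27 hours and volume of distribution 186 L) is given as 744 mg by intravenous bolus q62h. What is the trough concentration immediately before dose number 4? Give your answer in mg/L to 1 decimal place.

f = (1/2)^(τ/t½) = (1/2)^(62/27) ≈ 0.2036.
C₀ = D/Vd = 744/186 ≈ 4.000 mg/L.
Before the 4th dose, 3 doses have been given. Superposition: Cmin = C₀·(f + f² + … + f^3).
≈ 4.000 × (0.2036 + 0.0415 + 0.0084) ≈ 4.000 × 0.2535 ≈ 1.014 mg/L.

1.0 mg/L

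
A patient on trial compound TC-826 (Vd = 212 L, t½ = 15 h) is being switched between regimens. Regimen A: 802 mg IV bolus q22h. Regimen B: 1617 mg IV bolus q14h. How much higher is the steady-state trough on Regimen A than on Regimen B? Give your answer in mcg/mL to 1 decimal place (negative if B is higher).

-6.2 mcg/mL

Regimen A: f = (1/2)^(22/15) ≈ 0.3618; Cmin,ss = (802/212)·f/(1−f) ≈ 2.145 mcg/mL.
Regimen B: f = (1/2)^(14/15) ≈ 0.5236; Cmin,ss = (1617/212)·f/(1−f) ≈ 8.383 mcg/mL.
Difference ≈ 2.145 − 8.383 ≈ -6.238 mcg/mL.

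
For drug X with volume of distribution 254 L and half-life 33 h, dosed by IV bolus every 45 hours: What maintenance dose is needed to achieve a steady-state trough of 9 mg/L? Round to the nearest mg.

τ/t½ = 45/33 ≈ 1.3636, so f = (1/2)^(45/33) ≈ 0.388602.
Cmin,ss = (D/Vd)·f/(1−f), so D = Cmin,ss·Vd·(1−f)/f.
D = 9 × 254 × (1−f)/f ≈ 9 × 254 × 1.57333 ≈ 3596.63 mg.

3597 mg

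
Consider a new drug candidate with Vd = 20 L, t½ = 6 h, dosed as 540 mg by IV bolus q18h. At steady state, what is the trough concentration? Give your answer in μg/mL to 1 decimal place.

3.9 μg/mL

τ = 18 h = 3 half-lives, so f = (1/2)^3 = 0.125.
At steady state, R = 1/(1 − 0.125) = 8/7.
Single-dose peak C₀ = D/Vd = 540/20 = 27 μg/mL.
Steady-state peak Cmax,ss = C₀·R = 27 × 8/7 ≈ 30.857 μg/mL.
Steady-state trough Cmin,ss = Cmax,ss·f ≈ 30.857 × 0.125 ≈ 3.857 μg/mL.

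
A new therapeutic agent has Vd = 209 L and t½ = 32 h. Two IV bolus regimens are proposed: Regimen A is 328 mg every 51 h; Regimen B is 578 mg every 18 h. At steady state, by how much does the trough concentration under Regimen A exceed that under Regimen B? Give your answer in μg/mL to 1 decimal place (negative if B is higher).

-5.0 μg/mL

Regimen A: f = (1/2)^(51/32) ≈ 0.3313; Cmin,ss = (328/209)·f/(1−f) ≈ 0.778 μg/mL.
Regimen B: f = (1/2)^(18/32) ≈ 0.6771; Cmin,ss = (578/209)·f/(1−f) ≈ 5.799 μg/mL.
Difference ≈ 0.778 − 5.799 ≈ -5.021 μg/mL.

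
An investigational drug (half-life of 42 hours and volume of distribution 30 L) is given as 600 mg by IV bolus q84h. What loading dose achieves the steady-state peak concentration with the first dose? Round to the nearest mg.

f = (1/2)^(84/42) ≈ 0.250000; accumulation ratio R = 1/(1−f) ≈ 1.33333.
Loading dose to hit Cmax,ss on first dose: D_load = D_maint·R ≈ 600 × 1.33333 ≈ 800.00 mg.

800 mg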